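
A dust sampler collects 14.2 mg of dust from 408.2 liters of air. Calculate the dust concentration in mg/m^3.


Convert liters to m^3: 1 m^3 = 1000 L
Concentration = mass / volume * 1000
= 14.2 / 408.2 * 1000
= 0.03478686918 * 1000
= 34.7869 mg/m^3

34.7869 mg/m^3


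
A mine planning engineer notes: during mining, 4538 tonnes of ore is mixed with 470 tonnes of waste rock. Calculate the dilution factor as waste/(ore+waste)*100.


9.385%

Total material = ore + waste
= 4538 + 470 = 5008 tonnes
Dilution = waste / total * 100
= 470 / 5008 * 100
= 0.09384984026 * 100
= 9.385%


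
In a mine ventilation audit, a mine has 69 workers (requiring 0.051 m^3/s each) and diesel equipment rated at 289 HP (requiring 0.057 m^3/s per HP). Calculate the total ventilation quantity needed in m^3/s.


Airflow for workers:
Q_people = 69 * 0.051 = 3.519 m^3/s
Airflow for diesel equipment:
Q_diesel = 289 * 0.057 = 16.473 m^3/s
Total ventilation:
Q_total = 3.519 + 16.473
= 19.992 m^3/s

19.992 m^3/s


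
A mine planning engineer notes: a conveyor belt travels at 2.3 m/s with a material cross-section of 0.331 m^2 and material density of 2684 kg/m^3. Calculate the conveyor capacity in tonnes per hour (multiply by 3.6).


Volumetric flow = speed * area
= 2.3 * 0.331 = 0.7613 m^3/s
Mass flow = volumetric * density
= 0.7613 * 2684 = 2043.3292 kg/s
Convert to t/h: multiply by 3.6
Capacity = 2043.3292 * 3.6
= 7355.9851 t/h

7355.9851 t/h


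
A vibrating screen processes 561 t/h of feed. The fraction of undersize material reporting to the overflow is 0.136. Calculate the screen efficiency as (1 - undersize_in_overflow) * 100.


Screen efficiency = (1 - fraction of undersize in overflow) * 100
= (1 - 0.136) * 100
= 0.864 * 100
= 86.4%

86.4%


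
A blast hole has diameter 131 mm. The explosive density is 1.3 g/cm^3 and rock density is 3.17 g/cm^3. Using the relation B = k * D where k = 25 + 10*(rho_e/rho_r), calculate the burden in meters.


3.8122 m

First, compute k:
rho_e / rho_r = 1.3 / 3.17 = 0.4100946372
k = 25 + 10 * 0.4100946372 = 29.10094637
Then, compute burden:
B = k * D / 1000 = 29.10094637 * 131 / 1000
= 3812.223975 / 1000
= 3.8122 m


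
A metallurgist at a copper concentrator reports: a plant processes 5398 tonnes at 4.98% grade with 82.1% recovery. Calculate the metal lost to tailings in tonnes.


48.1189 tonnes

Total metal in feed:
= 5398 * 4.98 / 100 = 268.8204 tonnes
Metal recovered:
= 268.8204 * 82.1 / 100 = 220.7015484 tonnes
Metal lost to tailings:
= 268.8204 - 220.7015484
= 48.1189 tonnes


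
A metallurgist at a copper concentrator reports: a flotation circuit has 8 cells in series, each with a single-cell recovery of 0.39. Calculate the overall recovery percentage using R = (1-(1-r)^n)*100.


98.0829%

Complement of single-cell recovery:
1 - r = 1 - 0.39 = 0.61
Raise to power n:
(1 - r)^8 = 0.61^8 = 0.0191707313
Overall recovery:
R = (1 - 0.0191707313) * 100
= 98.0829%


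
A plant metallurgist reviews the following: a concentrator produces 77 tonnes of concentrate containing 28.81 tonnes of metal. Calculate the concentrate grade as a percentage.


37.4156%

Grade = (metal in concentrate / concentrate mass) * 100
= (28.81 / 77) * 100
= 0.3741558442 * 100
= 37.4156%


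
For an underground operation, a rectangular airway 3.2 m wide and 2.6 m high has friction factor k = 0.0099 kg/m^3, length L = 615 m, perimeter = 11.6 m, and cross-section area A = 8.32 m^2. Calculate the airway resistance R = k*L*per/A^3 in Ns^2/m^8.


0.1226 Ns^2/m^8

Compute the numerator:
k * L * per = 0.0099 * 615 * 11.6
= 70.6266
Compute the denominator:
A^3 = 8.32^3 = 575.930368
Resistance:
R = 70.6266 / 575.930368
= 0.1226 Ns^2/m^8


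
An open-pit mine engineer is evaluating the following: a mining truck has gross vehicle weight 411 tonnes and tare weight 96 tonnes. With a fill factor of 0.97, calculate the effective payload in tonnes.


Maximum payload = gross - tare
= 411 - 96 = 315 tonnes
Effective payload = max payload * fill factor
= 315 * 0.97
= 305.55 tonnes

305.55 tonnes


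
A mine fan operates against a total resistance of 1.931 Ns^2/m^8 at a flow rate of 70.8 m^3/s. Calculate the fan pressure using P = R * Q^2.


9679.4078 Pa

Compute Q^2:
Q^2 = 70.8^2 = 5012.64
Compute pressure:
P = R * Q^2 = 1.931 * 5012.64
= 9679.4078 Pa


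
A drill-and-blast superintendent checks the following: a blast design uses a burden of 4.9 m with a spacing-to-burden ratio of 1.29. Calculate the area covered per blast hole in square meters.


First, find the spacing:
Spacing = burden * ratio = 4.9 * 1.29
= 6.321 m
Then, calculate the area:
Area = burden * spacing = 4.9 * 6.321
= 30.9729 m^2

30.9729 m^2


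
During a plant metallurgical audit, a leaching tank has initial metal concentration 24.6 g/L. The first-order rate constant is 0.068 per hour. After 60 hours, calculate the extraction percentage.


98.3093%

Compute the exponent:
-k * t = -0.068 * 60 = -4.08
Remaining concentration:
C = 24.6 * exp(-4.08)
= 24.6 * 0.01690746565
= 0.4159236551 g/L
Extracted = 24.6 - 0.4159236551 = 24.18407634 g/L
Extraction % = 24.18407634 / 24.6 * 100
= 98.3093%


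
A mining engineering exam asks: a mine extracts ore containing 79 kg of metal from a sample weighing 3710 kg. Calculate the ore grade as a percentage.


2.1294%

Ore grade = (metal mass / ore mass) * 100
= (79 / 3710) * 100
= 0.02129380054 * 100
= 2.1294%


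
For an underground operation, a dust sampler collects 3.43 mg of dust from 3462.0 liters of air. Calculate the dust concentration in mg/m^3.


0.9908 mg/m^3

Convert liters to m^3: 1 m^3 = 1000 L
Concentration = mass / volume * 1000
= 3.43 / 3462.0 * 1000
= 0.000990756788 * 1000
= 0.9908 mg/m^3


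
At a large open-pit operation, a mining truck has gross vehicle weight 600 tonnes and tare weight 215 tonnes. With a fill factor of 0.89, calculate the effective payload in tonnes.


342.65 tonnes

Maximum payload = gross - tare
= 600 - 215 = 385 tonnes
Effective payload = max payload * fill factor
= 385 * 0.89
= 342.65 tonnes


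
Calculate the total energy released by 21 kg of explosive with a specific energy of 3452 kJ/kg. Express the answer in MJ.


72.492 MJ

Energy = mass * specific_energy / 1000
= 21 * 3452 / 1000
= 72492 / 1000
= 72.492 MJ


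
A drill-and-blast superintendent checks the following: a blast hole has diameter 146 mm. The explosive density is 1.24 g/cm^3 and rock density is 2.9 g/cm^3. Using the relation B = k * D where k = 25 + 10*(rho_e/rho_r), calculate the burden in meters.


First, compute k:
rho_e / rho_r = 1.24 / 2.9 = 0.4275862069
k = 25 + 10 * 0.4275862069 = 29.27586207
Then, compute burden:
B = k * D / 1000 = 29.27586207 * 146 / 1000
= 4274.275862 / 1000
= 4.2743 m

4.2743 m


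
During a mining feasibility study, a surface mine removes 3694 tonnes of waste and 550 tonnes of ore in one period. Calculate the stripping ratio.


6.7164

Stripping ratio = waste tonnage / ore tonnage
= 3694 / 550
= 6.7164


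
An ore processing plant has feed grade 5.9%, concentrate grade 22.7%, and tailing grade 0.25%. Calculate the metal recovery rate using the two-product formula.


96.8291%

Using the two-product formula:
R = 100 * c * (f - t) / (f * (c - t))
Numerator = 100 * 22.7 * (5.9 - 0.25)
= 100 * 22.7 * 5.65
= 12825.5
Denominator = 5.9 * (22.7 - 0.25)
= 5.9 * 22.45
= 132.455
R = 12825.5 / 132.455
= 96.8291%


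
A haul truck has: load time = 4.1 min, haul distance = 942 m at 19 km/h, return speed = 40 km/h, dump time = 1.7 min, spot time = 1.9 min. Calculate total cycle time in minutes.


Convert haul speed to m/min: 19 * 1000/60 = 316.6666667 m/min
Haul time = 942 / 316.6666667 = 2.974736842 min
Convert return speed to m/min: 40 * 1000/60 = 666.6666667 m/min
Return time = 942 / 666.6666667 = 1.413 min
Total cycle time:
= 4.1 + 2.974736842 + 1.7 + 1.413 + 1.9
= 12.0877 min

12.0877 min


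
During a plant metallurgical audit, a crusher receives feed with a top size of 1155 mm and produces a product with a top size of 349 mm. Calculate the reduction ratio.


3.3095

Reduction ratio = feed size / product size
= 1155 / 349
= 3.3095


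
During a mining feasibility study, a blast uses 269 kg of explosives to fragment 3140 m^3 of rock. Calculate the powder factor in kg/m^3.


Powder factor = explosive mass / rock volume
= 269 / 3140
= 0.0857 kg/m^3

0.0857 kg/m^3


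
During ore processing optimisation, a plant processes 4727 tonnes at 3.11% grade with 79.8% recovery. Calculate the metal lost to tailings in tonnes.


Total metal in feed:
= 4727 * 3.11 / 100 = 147.0097 tonnes
Metal recovered:
= 147.0097 * 79.8 / 100 = 117.3137406 tonnes
Metal lost to tailings:
= 147.0097 - 117.3137406
= 29.696 tonnes

29.696 tonnes


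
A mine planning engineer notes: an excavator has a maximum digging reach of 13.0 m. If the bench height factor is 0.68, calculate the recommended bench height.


8.84 m

Bench height = reach * factor
= 13.0 * 0.68
= 8.84 m


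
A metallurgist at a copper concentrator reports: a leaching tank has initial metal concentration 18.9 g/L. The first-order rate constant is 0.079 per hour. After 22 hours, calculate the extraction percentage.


82.4128%

Compute the exponent:
-k * t = -0.079 * 22 = -1.738
Remaining concentration:
C = 18.9 * exp(-1.738)
= 18.9 * 0.1758717927
= 3.323976882 g/L
Extracted = 18.9 - 3.323976882 = 15.57602312 g/L
Extraction % = 15.57602312 / 18.9 * 100
= 82.4128%


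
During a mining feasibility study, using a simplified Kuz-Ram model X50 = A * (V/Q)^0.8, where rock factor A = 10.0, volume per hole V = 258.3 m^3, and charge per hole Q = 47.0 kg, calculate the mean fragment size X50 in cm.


Compute V/Q:
V/Q = 258.3 / 47.0 = 5.495744681
Raise to the power 0.8:
(V/Q)^0.8 = 5.495744681^0.8 = 3.908600098
Multiply by A:
X50 = 10.0 * 3.908600098
= 39.086 cm

39.086 cm


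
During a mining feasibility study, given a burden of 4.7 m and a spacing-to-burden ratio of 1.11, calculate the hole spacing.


5.217 m

Spacing = burden * ratio
= 4.7 * 1.11
= 5.217 m


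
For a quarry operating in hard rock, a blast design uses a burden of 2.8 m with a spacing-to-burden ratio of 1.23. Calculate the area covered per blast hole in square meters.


First, find the spacing:
Spacing = burden * ratio = 2.8 * 1.23
= 3.444 m
Then, calculate the area:
Area = burden * spacing = 2.8 * 3.444
= 9.6432 m^2

9.6432 m^2


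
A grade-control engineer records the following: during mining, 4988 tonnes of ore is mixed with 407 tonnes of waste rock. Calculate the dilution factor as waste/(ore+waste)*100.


Total material = ore + waste
= 4988 + 407 = 5395 tonnes
Dilution = waste / total * 100
= 407 / 5395 * 100
= 0.07544022243 * 100
= 7.544%

7.544%


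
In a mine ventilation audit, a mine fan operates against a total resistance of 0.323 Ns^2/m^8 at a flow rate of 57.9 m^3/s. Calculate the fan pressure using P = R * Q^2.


1082.8284 Pa

Compute Q^2:
Q^2 = 57.9^2 = 3352.41
Compute pressure:
P = R * Q^2 = 0.323 * 3352.41
= 1082.8284 Pa


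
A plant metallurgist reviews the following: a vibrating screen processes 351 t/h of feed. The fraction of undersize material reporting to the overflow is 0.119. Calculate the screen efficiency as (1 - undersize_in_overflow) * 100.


Screen efficiency = (1 - fraction of undersize in overflow) * 100
= (1 - 0.119) * 100
= 0.881 * 100
= 88.1%

88.1%


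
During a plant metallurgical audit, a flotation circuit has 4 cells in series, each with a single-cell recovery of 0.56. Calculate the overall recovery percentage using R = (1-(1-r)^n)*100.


Complement of single-cell recovery:
1 - r = 1 - 0.56 = 0.44
Raise to power n:
(1 - r)^4 = 0.44^4 = 0.03748096
Overall recovery:
R = (1 - 0.03748096) * 100
= 96.2519%

96.2519%


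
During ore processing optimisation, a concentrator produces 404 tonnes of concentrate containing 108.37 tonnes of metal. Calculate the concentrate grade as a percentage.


26.8243%

Grade = (metal in concentrate / concentrate mass) * 100
= (108.37 / 404) * 100
= 0.2682425743 * 100
= 26.8243%


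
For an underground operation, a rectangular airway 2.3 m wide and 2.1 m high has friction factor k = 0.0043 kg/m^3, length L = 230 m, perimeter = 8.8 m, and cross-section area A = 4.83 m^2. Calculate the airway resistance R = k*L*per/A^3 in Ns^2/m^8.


0.0772 Ns^2/m^8

Compute the numerator:
k * L * per = 0.0043 * 230 * 8.8
= 8.7032
Compute the denominator:
A^3 = 4.83^3 = 112.678587
Resistance:
R = 8.7032 / 112.678587
= 0.0772 Ns^2/m^8


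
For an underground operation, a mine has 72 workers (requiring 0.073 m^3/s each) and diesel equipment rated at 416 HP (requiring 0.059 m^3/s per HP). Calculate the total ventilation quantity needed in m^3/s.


Airflow for workers:
Q_people = 72 * 0.073 = 5.256 m^3/s
Airflow for diesel equipment:
Q_diesel = 416 * 0.059 = 24.544 m^3/s
Total ventilation:
Q_total = 5.256 + 24.544
= 29.8 m^3/s

29.8 m^3/s


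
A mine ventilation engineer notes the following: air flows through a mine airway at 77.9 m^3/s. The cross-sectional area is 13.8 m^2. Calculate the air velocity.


5.6449 m/s

Velocity = flow rate / cross-sectional area
= 77.9 / 13.8
= 5.6449 m/s


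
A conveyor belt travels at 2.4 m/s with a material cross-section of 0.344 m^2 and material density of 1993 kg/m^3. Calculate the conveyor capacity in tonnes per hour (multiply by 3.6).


5923.5149 t/h

Volumetric flow = speed * area
= 2.4 * 0.344 = 0.8256 m^3/s
Mass flow = volumetric * density
= 0.8256 * 1993 = 1645.4208 kg/s
Convert to t/h: multiply by 3.6
Capacity = 1645.4208 * 3.6
= 5923.5149 t/h


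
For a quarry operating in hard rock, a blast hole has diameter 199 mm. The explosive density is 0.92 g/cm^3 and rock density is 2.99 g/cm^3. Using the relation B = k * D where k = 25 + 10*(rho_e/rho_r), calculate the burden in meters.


5.5873 m

First, compute k:
rho_e / rho_r = 0.92 / 2.99 = 0.3076923077
k = 25 + 10 * 0.3076923077 = 28.07692308
Then, compute burden:
B = k * D / 1000 = 28.07692308 * 199 / 1000
= 5587.307692 / 1000
= 5.5873 m


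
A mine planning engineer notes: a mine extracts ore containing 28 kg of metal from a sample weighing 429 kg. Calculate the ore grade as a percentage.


Ore grade = (metal mass / ore mass) * 100
= (28 / 429) * 100
= 0.06526806527 * 100
= 6.5268%

6.5268%


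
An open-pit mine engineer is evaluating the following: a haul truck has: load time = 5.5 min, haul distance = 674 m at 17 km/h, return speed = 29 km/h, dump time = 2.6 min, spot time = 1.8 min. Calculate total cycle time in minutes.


Convert haul speed to m/min: 17 * 1000/60 = 283.3333333 m/min
Haul time = 674 / 283.3333333 = 2.378823529 min
Convert return speed to m/min: 29 * 1000/60 = 483.3333333 m/min
Return time = 674 / 483.3333333 = 1.394482759 min
Total cycle time:
= 5.5 + 2.378823529 + 2.6 + 1.394482759 + 1.8
= 13.6733 min

13.6733 min


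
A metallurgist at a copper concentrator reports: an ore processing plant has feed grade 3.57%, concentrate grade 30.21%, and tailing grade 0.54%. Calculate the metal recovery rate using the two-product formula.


Using the two-product formula:
R = 100 * c * (f - t) / (f * (c - t))
Numerator = 100 * 30.21 * (3.57 - 0.54)
= 100 * 30.21 * 3.03
= 9153.63
Denominator = 3.57 * (30.21 - 0.54)
= 3.57 * 29.67
= 105.9219
R = 9153.63 / 105.9219
= 86.4187%

86.4187%


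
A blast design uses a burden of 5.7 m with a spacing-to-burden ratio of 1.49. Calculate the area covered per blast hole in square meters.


First, find the spacing:
Spacing = burden * ratio = 5.7 * 1.49
= 8.493 m
Then, calculate the area:
Area = burden * spacing = 5.7 * 8.493
= 48.4101 m^2

48.4101 m^2


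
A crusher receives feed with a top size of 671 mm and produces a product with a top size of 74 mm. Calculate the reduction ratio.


Reduction ratio = feed size / product size
= 671 / 74
= 9.0676

9.0676


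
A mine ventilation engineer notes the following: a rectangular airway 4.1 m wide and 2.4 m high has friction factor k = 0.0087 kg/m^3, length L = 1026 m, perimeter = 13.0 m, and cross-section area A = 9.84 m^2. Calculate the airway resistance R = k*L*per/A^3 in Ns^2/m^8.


Compute the numerator:
k * L * per = 0.0087 * 1026 * 13.0
= 116.0406
Compute the denominator:
A^3 = 9.84^3 = 952.763904
Resistance:
R = 116.0406 / 952.763904
= 0.1218 Ns^2/m^8

0.1218 Ns^2/m^8


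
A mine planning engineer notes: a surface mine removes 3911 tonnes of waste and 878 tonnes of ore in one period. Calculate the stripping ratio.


4.4544

Stripping ratio = waste tonnage / ore tonnage
= 3911 / 878
= 4.4544


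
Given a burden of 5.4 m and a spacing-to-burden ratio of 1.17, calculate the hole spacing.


Spacing = burden * ratio
= 5.4 * 1.17
= 6.318 m

6.318 m


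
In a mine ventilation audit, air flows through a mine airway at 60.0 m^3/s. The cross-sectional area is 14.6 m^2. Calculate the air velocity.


Velocity = flow rate / cross-sectional area
= 60.0 / 14.6
= 4.1096 m/s

4.1096 m/s


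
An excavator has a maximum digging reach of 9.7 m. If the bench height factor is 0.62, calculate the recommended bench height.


Bench height = reach * factor
= 9.7 * 0.62
= 6.014 m

6.014 m


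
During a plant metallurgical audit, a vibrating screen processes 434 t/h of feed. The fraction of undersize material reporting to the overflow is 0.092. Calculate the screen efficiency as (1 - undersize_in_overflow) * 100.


90.8%

Screen efficiency = (1 - fraction of undersize in overflow) * 100
= (1 - 0.092) * 100
= 0.908 * 100
= 90.8%


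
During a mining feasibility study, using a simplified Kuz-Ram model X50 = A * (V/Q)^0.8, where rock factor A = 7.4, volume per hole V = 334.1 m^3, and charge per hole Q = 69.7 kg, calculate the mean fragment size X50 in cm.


Compute V/Q:
V/Q = 334.1 / 69.7 = 4.793400287
Raise to the power 0.8:
(V/Q)^0.8 = 4.793400287^0.8 = 3.503603553
Multiply by A:
X50 = 7.4 * 3.503603553
= 25.9267 cm

25.9267 cm


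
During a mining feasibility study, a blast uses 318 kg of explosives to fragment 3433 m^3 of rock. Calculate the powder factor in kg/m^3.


Powder factor = explosive mass / rock volume
= 318 / 3433
= 0.0926 kg/m^3

0.0926 kg/m^3


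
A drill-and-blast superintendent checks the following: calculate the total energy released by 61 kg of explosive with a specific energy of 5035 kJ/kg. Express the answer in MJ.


307.135 MJ

Energy = mass * specific_energy / 1000
= 61 * 5035 / 1000
= 307135 / 1000
= 307.135 MJ


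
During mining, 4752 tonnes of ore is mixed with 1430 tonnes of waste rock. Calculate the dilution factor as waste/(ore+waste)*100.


23.1317%

Total material = ore + waste
= 4752 + 1430 = 6182 tonnes
Dilution = waste / total * 100
= 1430 / 6182 * 100
= 0.231316726 * 100
= 23.1317%


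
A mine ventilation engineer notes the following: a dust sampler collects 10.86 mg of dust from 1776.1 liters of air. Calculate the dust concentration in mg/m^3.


Convert liters to m^3: 1 m^3 = 1000 L
Concentration = mass / volume * 1000
= 10.86 / 1776.1 * 1000
= 0.006114520579 * 1000
= 6.1145 mg/m^3

6.1145 mg/m^3


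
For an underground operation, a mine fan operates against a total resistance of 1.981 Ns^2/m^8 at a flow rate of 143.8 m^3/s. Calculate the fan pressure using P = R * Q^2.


40963.9896 Pa

Compute Q^2:
Q^2 = 143.8^2 = 20678.44
Compute pressure:
P = R * Q^2 = 1.981 * 20678.44
= 40963.9896 Pa


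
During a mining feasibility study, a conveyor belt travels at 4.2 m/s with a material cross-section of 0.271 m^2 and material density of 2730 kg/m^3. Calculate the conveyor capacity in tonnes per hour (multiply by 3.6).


11186.2296 t/h

Volumetric flow = speed * area
= 4.2 * 0.271 = 1.1382 m^3/s
Mass flow = volumetric * density
= 1.1382 * 2730 = 3107.286 kg/s
Convert to t/h: multiply by 3.6
Capacity = 3107.286 * 3.6
= 11186.2296 t/h


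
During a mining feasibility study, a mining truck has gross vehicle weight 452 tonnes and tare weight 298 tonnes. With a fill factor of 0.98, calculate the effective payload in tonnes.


Maximum payload = gross - tare
= 452 - 298 = 154 tonnes
Effective payload = max payload * fill factor
= 154 * 0.98
= 150.92 tonnes

150.92 tonnes


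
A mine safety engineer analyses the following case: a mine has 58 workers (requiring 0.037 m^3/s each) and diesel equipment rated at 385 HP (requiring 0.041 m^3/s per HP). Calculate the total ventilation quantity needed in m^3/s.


17.931 m^3/s

Airflow for workers:
Q_people = 58 * 0.037 = 2.146 m^3/s
Airflow for diesel equipment:
Q_diesel = 385 * 0.041 = 15.785 m^3/s
Total ventilation:
Q_total = 2.146 + 15.785
= 17.931 m^3/s


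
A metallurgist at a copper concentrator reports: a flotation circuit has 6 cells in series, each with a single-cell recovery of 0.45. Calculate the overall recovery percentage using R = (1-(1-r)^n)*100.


97.2319%

Complement of single-cell recovery:
1 - r = 1 - 0.45 = 0.55
Raise to power n:
(1 - r)^6 = 0.55^6 = 0.02768064063
Overall recovery:
R = (1 - 0.02768064063) * 100
= 97.2319%


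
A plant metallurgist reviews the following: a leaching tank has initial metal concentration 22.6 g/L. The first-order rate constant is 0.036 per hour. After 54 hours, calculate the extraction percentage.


85.687%

Compute the exponent:
-k * t = -0.036 * 54 = -1.944
Remaining concentration:
C = 22.6 * exp(-1.944)
= 22.6 * 0.1431302821
= 3.234744375 g/L
Extracted = 22.6 - 3.234744375 = 19.36525563 g/L
Extraction % = 19.36525563 / 22.6 * 100
= 85.687%


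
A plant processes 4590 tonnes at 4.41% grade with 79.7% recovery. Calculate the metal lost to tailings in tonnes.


41.0911 tonnes

Total metal in feed:
= 4590 * 4.41 / 100 = 202.419 tonnes
Metal recovered:
= 202.419 * 79.7 / 100 = 161.327943 tonnes
Metal lost to tailings:
= 202.419 - 161.327943
= 41.0911 tonnes


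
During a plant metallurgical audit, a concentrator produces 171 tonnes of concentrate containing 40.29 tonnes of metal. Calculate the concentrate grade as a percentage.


23.5614%

Grade = (metal in concentrate / concentrate mass) * 100
= (40.29 / 171) * 100
= 0.2356140351 * 100
= 23.5614%


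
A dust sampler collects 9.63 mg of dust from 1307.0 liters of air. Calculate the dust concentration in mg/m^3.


Convert liters to m^3: 1 m^3 = 1000 L
Concentration = mass / volume * 1000
= 9.63 / 1307.0 * 1000
= 0.007368018363 * 1000
= 7.368 mg/m^3

7.368 mg/m^3


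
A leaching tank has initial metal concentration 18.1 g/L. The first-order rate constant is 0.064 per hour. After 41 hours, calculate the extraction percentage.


Compute the exponent:
-k * t = -0.064 * 41 = -2.624
Remaining concentration:
C = 18.1 * exp(-2.624)
= 18.1 * 0.07251223302
= 1.312471418 g/L
Extracted = 18.1 - 1.312471418 = 16.78752858 g/L
Extraction % = 16.78752858 / 18.1 * 100
= 92.7488%

92.7488%


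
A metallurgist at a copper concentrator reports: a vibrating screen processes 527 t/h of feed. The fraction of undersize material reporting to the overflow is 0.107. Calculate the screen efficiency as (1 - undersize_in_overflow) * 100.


89.3%

Screen efficiency = (1 - fraction of undersize in overflow) * 100
= (1 - 0.107) * 100
= 0.893 * 100
= 89.3%


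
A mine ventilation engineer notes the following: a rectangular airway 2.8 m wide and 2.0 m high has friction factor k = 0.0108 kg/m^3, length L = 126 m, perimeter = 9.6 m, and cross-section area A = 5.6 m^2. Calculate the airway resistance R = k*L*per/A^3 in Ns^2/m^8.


0.0744 Ns^2/m^8

Compute the numerator:
k * L * per = 0.0108 * 126 * 9.6
= 13.06368
Compute the denominator:
A^3 = 5.6^3 = 175.616
Resistance:
R = 13.06368 / 175.616
= 0.0744 Ns^2/m^8


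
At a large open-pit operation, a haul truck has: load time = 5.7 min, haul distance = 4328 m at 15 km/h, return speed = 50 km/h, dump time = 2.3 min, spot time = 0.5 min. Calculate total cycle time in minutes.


31.0056 min

Convert haul speed to m/min: 15 * 1000/60 = 250 m/min
Haul time = 4328 / 250 = 17.312 min
Convert return speed to m/min: 50 * 1000/60 = 833.3333333 m/min
Return time = 4328 / 833.3333333 = 5.1936 min
Total cycle time:
= 5.7 + 17.312 + 2.3 + 5.1936 + 0.5
= 31.0056 min


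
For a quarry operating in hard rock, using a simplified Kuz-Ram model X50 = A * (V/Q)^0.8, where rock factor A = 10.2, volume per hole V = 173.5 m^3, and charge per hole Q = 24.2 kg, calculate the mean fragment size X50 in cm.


Compute V/Q:
V/Q = 173.5 / 24.2 = 7.169421488
Raise to the power 0.8:
(V/Q)^0.8 = 7.169421488^0.8 = 4.834897712
Multiply by A:
X50 = 10.2 * 4.834897712
= 49.316 cm

49.316 cm


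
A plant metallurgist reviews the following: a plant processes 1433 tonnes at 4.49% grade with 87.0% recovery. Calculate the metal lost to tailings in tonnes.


8.3644 tonnes

Total metal in feed:
= 1433 * 4.49 / 100 = 64.3417 tonnes
Metal recovered:
= 64.3417 * 87.0 / 100 = 55.977279 tonnes
Metal lost to tailings:
= 64.3417 - 55.977279
= 8.3644 tonnes


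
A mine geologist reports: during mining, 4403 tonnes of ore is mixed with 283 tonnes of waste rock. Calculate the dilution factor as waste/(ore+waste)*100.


6.0393%

Total material = ore + waste
= 4403 + 283 = 4686 tonnes
Dilution = waste / total * 100
= 283 / 4686 * 100
= 0.06039265898 * 100
= 6.0393%


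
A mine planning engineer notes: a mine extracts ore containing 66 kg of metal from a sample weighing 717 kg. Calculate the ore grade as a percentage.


9.205%

Ore grade = (metal mass / ore mass) * 100
= (66 / 717) * 100
= 0.09205020921 * 100
= 9.205%


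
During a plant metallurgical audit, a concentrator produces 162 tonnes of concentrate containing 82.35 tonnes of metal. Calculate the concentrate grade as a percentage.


50.8333%

Grade = (metal in concentrate / concentrate mass) * 100
= (82.35 / 162) * 100
= 0.5083333333 * 100
= 50.8333%


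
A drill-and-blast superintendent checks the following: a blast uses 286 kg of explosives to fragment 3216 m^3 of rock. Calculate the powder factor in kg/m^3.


Powder factor = explosive mass / rock volume
= 286 / 3216
= 0.0889 kg/m^3

0.0889 kg/m^3


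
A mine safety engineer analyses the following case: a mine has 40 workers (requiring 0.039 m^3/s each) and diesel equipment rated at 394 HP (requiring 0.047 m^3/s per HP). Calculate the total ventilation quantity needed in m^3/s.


Airflow for workers:
Q_people = 40 * 0.039 = 1.56 m^3/s
Airflow for diesel equipment:
Q_diesel = 394 * 0.047 = 18.518 m^3/s
Total ventilation:
Q_total = 1.56 + 18.518
= 20.078 m^3/s

20.078 m^3/s


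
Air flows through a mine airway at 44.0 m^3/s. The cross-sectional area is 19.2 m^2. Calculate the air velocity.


Velocity = flow rate / cross-sectional area
= 44.0 / 19.2
= 2.2917 m/s

2.2917 m/s


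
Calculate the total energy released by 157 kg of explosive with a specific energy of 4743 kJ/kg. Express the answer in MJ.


744.651 MJ

Energy = mass * specific_energy / 1000
= 157 * 4743 / 1000
= 744651 / 1000
= 744.651 MJ


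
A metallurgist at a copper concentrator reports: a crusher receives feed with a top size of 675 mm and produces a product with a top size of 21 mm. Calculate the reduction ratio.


32.1429

Reduction ratio = feed size / product size
= 675 / 21
= 32.1429


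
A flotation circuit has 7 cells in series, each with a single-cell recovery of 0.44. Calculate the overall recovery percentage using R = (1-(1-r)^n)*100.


Complement of single-cell recovery:
1 - r = 1 - 0.44 = 0.56
Raise to power n:
(1 - r)^7 = 0.56^7 = 0.0172709485
Overall recovery:
R = (1 - 0.0172709485) * 100
= 98.2729%

98.2729%


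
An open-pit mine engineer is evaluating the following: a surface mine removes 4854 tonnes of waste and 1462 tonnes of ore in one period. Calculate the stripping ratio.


Stripping ratio = waste tonnage / ore tonnage
= 4854 / 1462
= 3.3201

3.3201


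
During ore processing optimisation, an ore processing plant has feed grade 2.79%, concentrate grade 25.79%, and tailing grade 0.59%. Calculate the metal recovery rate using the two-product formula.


Using the two-product formula:
R = 100 * c * (f - t) / (f * (c - t))
Numerator = 100 * 25.79 * (2.79 - 0.59)
= 100 * 25.79 * 2.2
= 5673.8
Denominator = 2.79 * (25.79 - 0.59)
= 2.79 * 25.2
= 70.308
R = 5673.8 / 70.308
= 80.6992%

80.6992%


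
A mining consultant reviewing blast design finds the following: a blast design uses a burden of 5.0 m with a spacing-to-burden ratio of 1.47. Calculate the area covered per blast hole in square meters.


36.75 m^2

First, find the spacing:
Spacing = burden * ratio = 5.0 * 1.47
= 7.35 m
Then, calculate the area:
Area = burden * spacing = 5.0 * 7.35
= 36.75 m^2


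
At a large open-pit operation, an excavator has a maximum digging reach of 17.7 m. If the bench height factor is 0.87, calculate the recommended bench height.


Bench height = reach * factor
= 17.7 * 0.87
= 15.399 m

15.399 m


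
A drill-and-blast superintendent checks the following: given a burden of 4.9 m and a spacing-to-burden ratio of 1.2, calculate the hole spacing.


5.88 m

Spacing = burden * ratio
= 4.9 * 1.2
= 5.88 m


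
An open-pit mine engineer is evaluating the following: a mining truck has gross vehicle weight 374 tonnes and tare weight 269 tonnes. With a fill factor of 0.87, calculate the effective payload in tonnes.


Maximum payload = gross - tare
= 374 - 269 = 105 tonnes
Effective payload = max payload * fill factor
= 105 * 0.87
= 91.35 tonnes

91.35 tonnes


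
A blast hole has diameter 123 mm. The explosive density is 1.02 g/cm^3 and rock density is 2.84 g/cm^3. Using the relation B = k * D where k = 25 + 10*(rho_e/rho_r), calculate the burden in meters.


First, compute k:
rho_e / rho_r = 1.02 / 2.84 = 0.3591549296
k = 25 + 10 * 0.3591549296 = 28.5915493
Then, compute burden:
B = k * D / 1000 = 28.5915493 * 123 / 1000
= 3516.760563 / 1000
= 3.5168 m

3.5168 m


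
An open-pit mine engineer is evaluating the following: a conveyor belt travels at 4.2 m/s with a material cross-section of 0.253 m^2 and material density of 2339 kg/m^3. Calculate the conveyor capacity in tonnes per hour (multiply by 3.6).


8947.517 t/h

Volumetric flow = speed * area
= 4.2 * 0.253 = 1.0626 m^3/s
Mass flow = volumetric * density
= 1.0626 * 2339 = 2485.4214 kg/s
Convert to t/h: multiply by 3.6
Capacity = 2485.4214 * 3.6
= 8947.517 t/h


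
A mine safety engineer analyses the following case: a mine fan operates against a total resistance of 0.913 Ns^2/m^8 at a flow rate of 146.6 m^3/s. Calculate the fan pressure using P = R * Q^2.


19621.7943 Pa

Compute Q^2:
Q^2 = 146.6^2 = 21491.56
Compute pressure:
P = R * Q^2 = 0.913 * 21491.56
= 19621.7943 Pa


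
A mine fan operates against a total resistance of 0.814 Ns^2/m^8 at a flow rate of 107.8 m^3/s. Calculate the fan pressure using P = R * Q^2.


9459.3638 Pa

Compute Q^2:
Q^2 = 107.8^2 = 11620.84
Compute pressure:
P = R * Q^2 = 0.814 * 11620.84
= 9459.3638 Pa


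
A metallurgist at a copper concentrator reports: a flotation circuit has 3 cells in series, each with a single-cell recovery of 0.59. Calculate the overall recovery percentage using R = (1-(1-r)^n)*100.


Complement of single-cell recovery:
1 - r = 1 - 0.59 = 0.41
Raise to power n:
(1 - r)^3 = 0.41^3 = 0.068921
Overall recovery:
R = (1 - 0.068921) * 100
= 93.1079%

93.1079%


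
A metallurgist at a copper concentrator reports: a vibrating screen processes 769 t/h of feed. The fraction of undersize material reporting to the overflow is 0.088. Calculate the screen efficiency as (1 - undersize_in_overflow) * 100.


Screen efficiency = (1 - fraction of undersize in overflow) * 100
= (1 - 0.088) * 100
= 0.912 * 100
= 91.2%

91.2%


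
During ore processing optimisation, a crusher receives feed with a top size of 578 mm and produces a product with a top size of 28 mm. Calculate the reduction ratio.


20.6429

Reduction ratio = feed size / product size
= 578 / 28
= 20.6429


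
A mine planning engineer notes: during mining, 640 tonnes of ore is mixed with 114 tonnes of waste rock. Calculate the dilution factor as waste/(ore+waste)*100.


Total material = ore + waste
= 640 + 114 = 754 tonnes
Dilution = waste / total * 100
= 114 / 754 * 100
= 0.151193634 * 100
= 15.1194%

15.1194%


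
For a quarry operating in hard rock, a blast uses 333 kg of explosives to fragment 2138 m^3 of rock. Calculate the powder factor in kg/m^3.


0.1558 kg/m^3

Powder factor = explosive mass / rock volume
= 333 / 2138
= 0.1558 kg/m^3


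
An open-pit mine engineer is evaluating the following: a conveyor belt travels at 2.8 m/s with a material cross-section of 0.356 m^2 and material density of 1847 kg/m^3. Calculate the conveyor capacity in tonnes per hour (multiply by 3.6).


6627.9226 t/h

Volumetric flow = speed * area
= 2.8 * 0.356 = 0.9968 m^3/s
Mass flow = volumetric * density
= 0.9968 * 1847 = 1841.0896 kg/s
Convert to t/h: multiply by 3.6
Capacity = 1841.0896 * 3.6
= 6627.9226 t/h


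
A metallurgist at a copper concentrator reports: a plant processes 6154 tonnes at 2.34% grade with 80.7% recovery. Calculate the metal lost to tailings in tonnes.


27.7927 tonnes

Total metal in feed:
= 6154 * 2.34 / 100 = 144.0036 tonnes
Metal recovered:
= 144.0036 * 80.7 / 100 = 116.2109052 tonnes
Metal lost to tailings:
= 144.0036 - 116.2109052
= 27.7927 tonnes


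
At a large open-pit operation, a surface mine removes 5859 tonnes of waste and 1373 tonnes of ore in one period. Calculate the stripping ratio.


Stripping ratio = waste tonnage / ore tonnage
= 5859 / 1373
= 4.2673

4.2673


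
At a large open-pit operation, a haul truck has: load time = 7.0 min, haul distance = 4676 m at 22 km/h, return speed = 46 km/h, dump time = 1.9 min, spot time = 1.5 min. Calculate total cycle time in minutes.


Convert haul speed to m/min: 22 * 1000/60 = 366.6666667 m/min
Haul time = 4676 / 366.6666667 = 12.75272727 min
Convert return speed to m/min: 46 * 1000/60 = 766.6666667 m/min
Return time = 4676 / 766.6666667 = 6.099130435 min
Total cycle time:
= 7.0 + 12.75272727 + 1.9 + 6.099130435 + 1.5
= 29.2519 min

29.2519 min


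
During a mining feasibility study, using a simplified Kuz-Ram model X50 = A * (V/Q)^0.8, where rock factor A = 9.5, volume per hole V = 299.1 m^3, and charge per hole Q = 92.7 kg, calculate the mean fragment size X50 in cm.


Compute V/Q:
V/Q = 299.1 / 92.7 = 3.226537217
Raise to the power 0.8:
(V/Q)^0.8 = 3.226537217^0.8 = 2.552638664
Multiply by A:
X50 = 9.5 * 2.552638664
= 24.2501 cm

24.2501 cm


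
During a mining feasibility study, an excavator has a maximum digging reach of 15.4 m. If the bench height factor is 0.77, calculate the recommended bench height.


Bench height = reach * factor
= 15.4 * 0.77
= 11.858 m

11.858 m


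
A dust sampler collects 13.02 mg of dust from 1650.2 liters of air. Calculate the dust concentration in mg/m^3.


Convert liters to m^3: 1 m^3 = 1000 L
Concentration = mass / volume * 1000
= 13.02 / 1650.2 * 1000
= 0.007889952733 * 1000
= 7.89 mg/m^3

7.89 mg/m^3


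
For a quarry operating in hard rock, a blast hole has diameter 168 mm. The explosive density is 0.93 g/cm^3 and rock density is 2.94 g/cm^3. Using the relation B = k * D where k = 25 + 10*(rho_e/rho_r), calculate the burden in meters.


First, compute k:
rho_e / rho_r = 0.93 / 2.94 = 0.3163265306
k = 25 + 10 * 0.3163265306 = 28.16326531
Then, compute burden:
B = k * D / 1000 = 28.16326531 * 168 / 1000
= 4731.428571 / 1000
= 4.7314 m

4.7314 m


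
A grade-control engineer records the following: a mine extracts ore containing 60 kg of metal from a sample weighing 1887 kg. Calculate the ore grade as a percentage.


Ore grade = (metal mass / ore mass) * 100
= (60 / 1887) * 100
= 0.03179650238 * 100
= 3.1797%

3.1797%


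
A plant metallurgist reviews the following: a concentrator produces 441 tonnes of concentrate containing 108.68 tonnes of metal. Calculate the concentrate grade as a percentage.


Grade = (metal in concentrate / concentrate mass) * 100
= (108.68 / 441) * 100
= 0.2464399093 * 100
= 24.644%

24.644%


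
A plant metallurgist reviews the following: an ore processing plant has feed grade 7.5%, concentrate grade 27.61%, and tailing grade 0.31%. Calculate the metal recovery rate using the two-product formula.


Using the two-product formula:
R = 100 * c * (f - t) / (f * (c - t))
Numerator = 100 * 27.61 * (7.5 - 0.31)
= 100 * 27.61 * 7.19
= 19851.59
Denominator = 7.5 * (27.61 - 0.31)
= 7.5 * 27.3
= 204.75
R = 19851.59 / 204.75
= 96.9553%

96.9553%


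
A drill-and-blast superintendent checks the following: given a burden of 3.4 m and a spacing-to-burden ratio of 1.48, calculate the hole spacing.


Spacing = burden * ratio
= 3.4 * 1.48
= 5.032 m

5.032 m


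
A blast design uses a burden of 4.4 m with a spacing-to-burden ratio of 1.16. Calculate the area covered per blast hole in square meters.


22.4576 m^2

First, find the spacing:
Spacing = burden * ratio = 4.4 * 1.16
= 5.104 m
Then, calculate the area:
Area = burden * spacing = 4.4 * 5.104
= 22.4576 m^2


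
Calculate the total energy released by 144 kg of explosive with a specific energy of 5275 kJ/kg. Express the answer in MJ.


759.6 MJ

Energy = mass * specific_energy / 1000
= 144 * 5275 / 1000
= 759600 / 1000
= 759.6 MJ


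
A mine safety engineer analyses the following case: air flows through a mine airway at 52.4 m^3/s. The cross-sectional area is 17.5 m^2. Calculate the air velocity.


Velocity = flow rate / cross-sectional area
= 52.4 / 17.5
= 2.9943 m/s

2.9943 m/s


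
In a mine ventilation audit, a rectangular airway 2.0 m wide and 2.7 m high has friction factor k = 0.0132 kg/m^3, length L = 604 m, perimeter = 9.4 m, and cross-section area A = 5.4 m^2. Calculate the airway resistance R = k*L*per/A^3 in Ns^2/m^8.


Compute the numerator:
k * L * per = 0.0132 * 604 * 9.4
= 74.94432
Compute the denominator:
A^3 = 5.4^3 = 157.464
Resistance:
R = 74.94432 / 157.464
= 0.4759 Ns^2/m^8

0.4759 Ns^2/m^8


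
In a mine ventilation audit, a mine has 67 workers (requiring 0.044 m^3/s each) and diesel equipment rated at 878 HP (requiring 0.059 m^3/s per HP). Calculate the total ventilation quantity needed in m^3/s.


54.75 m^3/s

Airflow for workers:
Q_people = 67 * 0.044 = 2.948 m^3/s
Airflow for diesel equipment:
Q_diesel = 878 * 0.059 = 51.802 m^3/s
Total ventilation:
Q_total = 2.948 + 51.802
= 54.75 m^3/s


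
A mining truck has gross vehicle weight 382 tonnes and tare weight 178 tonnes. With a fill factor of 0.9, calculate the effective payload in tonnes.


Maximum payload = gross - tare
= 382 - 178 = 204 tonnes
Effective payload = max payload * fill factor
= 204 * 0.9
= 183.6 tonnes

183.6 tonnes


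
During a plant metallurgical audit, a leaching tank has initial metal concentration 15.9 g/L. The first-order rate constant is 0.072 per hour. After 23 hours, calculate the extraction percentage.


Compute the exponent:
-k * t = -0.072 * 23 = -1.656
Remaining concentration:
C = 15.9 * exp(-1.656)
= 15.9 * 0.1909010592
= 3.035326841 g/L
Extracted = 15.9 - 3.035326841 = 12.86467316 g/L
Extraction % = 12.86467316 / 15.9 * 100
= 80.9099%

80.9099%


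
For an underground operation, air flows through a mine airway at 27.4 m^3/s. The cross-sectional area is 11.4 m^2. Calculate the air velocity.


Velocity = flow rate / cross-sectional area
= 27.4 / 11.4
= 2.4035 m/s

2.4035 m/s


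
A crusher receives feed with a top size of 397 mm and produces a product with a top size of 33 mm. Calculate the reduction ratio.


Reduction ratio = feed size / product size
= 397 / 33
= 12.0303

12.0303


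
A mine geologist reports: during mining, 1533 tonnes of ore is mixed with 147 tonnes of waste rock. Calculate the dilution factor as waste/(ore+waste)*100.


Total material = ore + waste
= 1533 + 147 = 1680 tonnes
Dilution = waste / total * 100
= 147 / 1680 * 100
= 0.0875 * 100
= 8.75%

8.75%


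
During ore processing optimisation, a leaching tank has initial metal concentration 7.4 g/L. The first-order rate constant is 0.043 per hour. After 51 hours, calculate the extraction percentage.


88.8418%

Compute the exponent:
-k * t = -0.043 * 51 = -2.193
Remaining concentration:
C = 7.4 * exp(-2.193)
= 7.4 * 0.1115815015
= 0.8257031111 g/L
Extracted = 7.4 - 0.8257031111 = 6.574296889 g/L
Extraction % = 6.574296889 / 7.4 * 100
= 88.8418%
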